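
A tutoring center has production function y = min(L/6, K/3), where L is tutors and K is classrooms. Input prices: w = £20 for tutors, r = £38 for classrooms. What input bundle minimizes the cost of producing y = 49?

With a fixed-proportions technology, the cost-minimizing bundle uses no slack in either input: L/6 = K/3 = y.
So L = 6·49 = 294 and K = 3·49 = 147.

L* = 294, K* = 147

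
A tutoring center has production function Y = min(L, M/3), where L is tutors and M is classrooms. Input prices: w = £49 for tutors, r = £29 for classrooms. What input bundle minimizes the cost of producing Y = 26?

With a fixed-proportions technology, the cost-minimizing bundle uses no slack in either input: L = M/3 = Y.
So L = 26 and M = 3·26 = 78.

L* = 26, M* = 78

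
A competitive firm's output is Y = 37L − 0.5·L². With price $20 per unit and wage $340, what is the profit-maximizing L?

L* = 20

The marginal product of L is MP_L = 37 − L.
A price-taking firm hires until the value of the marginal product equals the wage: P·MP_L = w, so 20·(37 − L) = 340.
Then 37 − L = 17, giving L = 20.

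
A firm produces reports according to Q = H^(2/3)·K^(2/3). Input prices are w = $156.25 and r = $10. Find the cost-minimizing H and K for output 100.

H* = 8, K* = 125

Cost minimization requires the marginal rate of technical substitution to equal the input-price ratio: MP_H/MP_K = w/r.
Here MP_H/MP_K = (2/3)·(K/H)/(2/3) = (K/H). Setting this equal to 156.25/10 = 15.625 gives K = 15.625H.
Substituting into Q = 100: H^(2/3)·(15.625H)^(2/3) = 100.
Solving, H = 8 and K = 125.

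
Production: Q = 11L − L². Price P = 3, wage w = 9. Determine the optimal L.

The marginal product of L is MP_L = 11 − 2L.
A price-taking firm hires until the value of the marginal product equals the wage: P·MP_L = w, so 3·(11 − 2L) = 9.
Then 11 − 2L = 3, giving L = 4.

L* = 4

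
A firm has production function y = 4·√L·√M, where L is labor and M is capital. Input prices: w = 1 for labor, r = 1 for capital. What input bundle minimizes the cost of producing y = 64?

L* = 16, M* = 16

Cost minimization requires the marginal rate of technical substitution to equal the input-price ratio: MP_L/MP_M = w/r.
Here MP_L/MP_M = (1/2)·(M/L)/(1/2) = (M/L). Setting this equal to 1/1 = 1 gives M = L.
Substituting into y = 64: 4·L^(1/2)·(L)^(1/2) = 64.
Solving, L = 16 and M = 16.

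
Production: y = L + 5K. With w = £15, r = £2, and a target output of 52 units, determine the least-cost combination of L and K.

L* = 0, K* = 10.4

The inputs are perfect substitutes, so the firm uses whichever has the lower cost per unit of output.
Cost per unit of output via L is 15; via K it is 0.4. K is cheaper.
Producing y = 52 with K alone: L = 0, K = 10.4.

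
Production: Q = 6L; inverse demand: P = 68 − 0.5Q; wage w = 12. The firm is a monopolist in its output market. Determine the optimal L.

Marginal revenue from the inverse demand is MR = 68 − Q.
The marginal product is MP_L = 6.
A monopolist hires until marginal revenue product equals the wage: MR·MP_L = w.
(68 − 6L)·6 = 12, so L = 11.

L* = 11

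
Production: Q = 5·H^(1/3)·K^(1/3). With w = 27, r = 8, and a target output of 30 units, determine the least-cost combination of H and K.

H* = 8, K* = 27

Cost minimization requires the marginal rate of technical substitution to equal the input-price ratio: MP_H/MP_K = w/r.
Here MP_H/MP_K = (1/3)·(K/H)/(1/3) = (K/H). Setting this equal to 27/8 = 3.375 gives K = 3.375H.
Substituting into Q = 30: 5·H^(1/3)·(3.375H)^(1/3) = 30.
Solving, H = 8 and K = 27.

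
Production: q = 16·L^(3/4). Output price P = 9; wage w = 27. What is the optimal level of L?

L* = 256

MP_L = (3/4)·16·L^(-1/4) = 12·L^(-1/4).
Profit maximization for a price taker requires P·MP_L = w: 9·12·L^(-1/4) = 27.
So L^(-1/4) = 0.25, which gives L = 256.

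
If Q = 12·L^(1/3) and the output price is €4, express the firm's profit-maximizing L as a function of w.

L(w) = (16/w)^(3/2)

MP_L = (1/3)·12·L^(-2/3) = 4·L^(-2/3).
Setting P·MP_L = w: 16·L^(-2/3) = w.
Solving for L: L^(-2/3) = w/16, so L = (16/w)^(3/2).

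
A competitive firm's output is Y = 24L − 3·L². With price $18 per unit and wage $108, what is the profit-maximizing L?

The marginal product of L is MP_L = 24 − 6L.
A price-taking firm hires until the value of the marginal product equals the wage: P·MP_L = w, so 18·(24 − 6L) = 108.
Then 24 − 6L = 6, giving L = 3.

L* = 3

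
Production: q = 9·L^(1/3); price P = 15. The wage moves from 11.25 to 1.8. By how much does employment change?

ΔL = 117

From P·MP_L = w with MP_L = 3·L^(-2/3), the labor demand is L(w) = (45/w)^(3/2).
At w = 11.25: L = 8. At w = 1.8: L = 125.
ΔL = 125 − 8 = 117.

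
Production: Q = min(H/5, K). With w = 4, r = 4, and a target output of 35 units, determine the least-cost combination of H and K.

With a fixed-proportions technology, the cost-minimizing bundle uses no slack in either input: H/5 = K = Q.
So H = 5·35 = 175 and K = 35.

H* = 175, K* = 35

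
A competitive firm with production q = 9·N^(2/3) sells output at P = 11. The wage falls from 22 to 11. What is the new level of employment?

From P·MP_N = w with MP_N = 6·N^(-1/3), the labor demand is N(w) = (66/w)^(3).
At w = 22: N = 27. At w = 11: N = 216.

N* = 216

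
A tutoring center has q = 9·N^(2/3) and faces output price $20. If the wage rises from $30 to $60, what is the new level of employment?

N* = 8

From P·MP_N = w with MP_N = 6·N^(-1/3), the labor demand is N(w) = (120/w)^(3).
At w = 30: N = 64. At w = 60: N = 8.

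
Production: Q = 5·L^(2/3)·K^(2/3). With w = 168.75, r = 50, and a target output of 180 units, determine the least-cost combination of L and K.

L* = 8, K* = 27

Cost minimization requires the marginal rate of technical substitution to equal the input-price ratio: MP_L/MP_K = w/r.
Here MP_L/MP_K = (2/3)·(K/L)/(2/3) = (K/L). Setting this equal to 168.75/50 = 3.375 gives K = 3.375L.
Substituting into Q = 180: 5·L^(2/3)·(3.375L)^(2/3) = 180.
Solving, L = 8 and K = 27.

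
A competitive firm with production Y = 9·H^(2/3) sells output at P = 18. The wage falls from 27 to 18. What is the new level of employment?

H* = 216

From P·MP_H = w with MP_H = 6·H^(-1/3), the labor demand is H(w) = (108/w)^(3).
At w = 27: H = 64. At w = 18: H = 216.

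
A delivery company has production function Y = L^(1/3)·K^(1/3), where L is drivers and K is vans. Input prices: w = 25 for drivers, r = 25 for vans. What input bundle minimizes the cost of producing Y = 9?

L* = 27, K* = 27

Cost minimization requires the marginal rate of technical substitution to equal the input-price ratio: MP_L/MP_K = w/r.
Here MP_L/MP_K = (1/3)·(K/L)/(1/3) = (K/L). Setting this equal to 25/25 = 1 gives K = L.
Substituting into Y = 9: L^(1/3)·(L)^(1/3) = 9.
Solving, L = 27 and K = 27.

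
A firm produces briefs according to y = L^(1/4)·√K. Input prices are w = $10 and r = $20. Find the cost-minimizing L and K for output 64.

Cost minimization requires the marginal rate of technical substitution to equal the input-price ratio: MP_L/MP_K = w/r.
Here MP_L/MP_K = (1/4)·(K/L)/(1/2) = 0.5·(K/L). Setting this equal to 10/20 = 0.5 gives K = L.
Substituting into y = 64: L^(1/4)·(L)^(1/2) = 64.
Solving, L = 256 and K = 256.

L* = 256, K* = 256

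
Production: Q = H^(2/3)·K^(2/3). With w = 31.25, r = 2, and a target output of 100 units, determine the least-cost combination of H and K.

H* = 8, K* = 125

Cost minimization requires the marginal rate of technical substitution to equal the input-price ratio: MP_H/MP_K = w/r.
Here MP_H/MP_K = (2/3)·(K/H)/(2/3) = (K/H). Setting this equal to 31.25/2 = 15.625 gives K = 15.625H.
Substituting into Q = 100: H^(2/3)·(15.625H)^(2/3) = 100.
Solving, H = 8 and K = 125.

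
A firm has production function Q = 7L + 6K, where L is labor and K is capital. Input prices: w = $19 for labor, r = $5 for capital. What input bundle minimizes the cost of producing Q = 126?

The inputs are perfect substitutes, so the firm uses whichever has the lower cost per unit of output.
Cost per unit of output via L is w/7 = 19/7; via K it is r/6 = 5/6. K is cheaper.
Producing Q = 126 with K alone: L = 0, K = 21.

L* = 0, K* = 21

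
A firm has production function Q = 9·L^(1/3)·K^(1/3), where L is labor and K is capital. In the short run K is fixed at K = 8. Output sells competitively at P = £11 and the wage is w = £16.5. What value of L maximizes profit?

L* = 8

With K = 8, MP_L = (1/3)·9·L^(-2/3)·8^(1/3) = 6·L^(-2/3).
Profit maximization for a price taker requires P·MP_L = w: 11·6·L^(-2/3) = 16.5.
So L^(-2/3) = 0.25, which gives L = 8.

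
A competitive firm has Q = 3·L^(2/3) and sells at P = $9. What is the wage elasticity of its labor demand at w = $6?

MP_L = (2/3)·3·L^(-1/3), so P·MP_L = w gives 18·L^(-1/3) = w.
Solving, L(w) = (18/w)^(3). This is a constant-elasticity form: L ∝ w^(−3), so ε = −3.

ε = -3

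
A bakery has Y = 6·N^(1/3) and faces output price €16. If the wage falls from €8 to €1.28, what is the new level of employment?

From P·MP_N = w with MP_N = 2·N^(-2/3), the labor demand is N(w) = (32/w)^(3/2).
At w = 8: N = 8. At w = 1.28: N = 125.

N* = 125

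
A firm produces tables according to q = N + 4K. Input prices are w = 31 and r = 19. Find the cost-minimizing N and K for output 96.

The inputs are perfect substitutes, so the firm uses whichever has the lower cost per unit of output.
Cost per unit of output via N is 31; via K it is 4.75. K is cheaper.
Producing q = 96 with K alone: N = 0, K = 24.

N* = 0, K* = 24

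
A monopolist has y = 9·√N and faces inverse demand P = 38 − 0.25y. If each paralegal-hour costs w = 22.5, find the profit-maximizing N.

N* = 16

Marginal revenue from the inverse demand is MR = 38 − 0.5y.
The marginal product is MP_N = 4.5·N^(-1/2).
A monopolist hires until marginal revenue product equals the wage: MR·MP_N = w.
At N, y = 9·√N. Substituting and solving: (38 − 4.5·√N)·4.5·N^(-1/2) = 22.5 gives N = 16.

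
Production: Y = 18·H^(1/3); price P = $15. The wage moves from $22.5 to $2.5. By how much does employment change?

ΔH = 208

From P·MP_H = w with MP_H = 6·H^(-2/3), the labor demand is H(w) = (90/w)^(3/2).
At w = 22.5: H = 8. At w = 2.5: H = 216.
ΔH = 216 − 8 = 208.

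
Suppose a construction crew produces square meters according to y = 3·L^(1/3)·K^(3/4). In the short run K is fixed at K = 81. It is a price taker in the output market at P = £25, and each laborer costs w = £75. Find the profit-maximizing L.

With K = 81, MP_L = (1/3)·3·L^(-2/3)·81^(3/4) = 27·L^(-2/3).
Profit maximization for a price taker requires P·MP_L = w: 25·27·L^(-2/3) = 75.
So L^(-2/3) = 1/9, which gives L = 27.

L* = 27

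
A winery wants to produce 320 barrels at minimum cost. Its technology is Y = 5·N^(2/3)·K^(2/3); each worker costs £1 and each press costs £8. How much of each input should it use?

N* = 64, K* = 8

Cost minimization requires the marginal rate of technical substitution to equal the input-price ratio: MP_N/MP_K = w/r.
Here MP_N/MP_K = (2/3)·(K/N)/(2/3) = (K/N). Setting this equal to 1/8 = 0.125 gives K = 0.125N.
Substituting into Y = 320: 5·N^(2/3)·(0.125N)^(2/3) = 320.
Solving, N = 64 and K = 8.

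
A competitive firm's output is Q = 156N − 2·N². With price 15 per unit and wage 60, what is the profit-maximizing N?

The marginal product of N is MP_N = 156 − 4N.
A price-taking firm hires until the value of the marginal product equals the wage: P·MP_N = w, so 15·(156 − 4N) = 60.
Then 156 − 4N = 4, giving N = 38.

N* = 38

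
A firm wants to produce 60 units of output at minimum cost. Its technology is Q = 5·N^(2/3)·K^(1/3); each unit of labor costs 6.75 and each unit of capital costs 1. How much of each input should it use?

N* = 8, K* = 27

Cost minimization requires the marginal rate of technical substitution to equal the input-price ratio: MP_N/MP_K = w/r.
Here MP_N/MP_K = (2/3)·(K/N)/(1/3) = 2·(K/N). Setting this equal to 6.75/1 = 6.75 gives K = 3.375N.
Substituting into Q = 60: 5·N^(2/3)·(3.375N)^(1/3) = 60.
Solving, N = 8 and K = 27.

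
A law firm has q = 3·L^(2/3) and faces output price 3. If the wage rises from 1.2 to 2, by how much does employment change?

From P·MP_L = w with MP_L = 2·L^(-1/3), the labor demand is L(w) = (6/w)^(3).
At w = 1.2: L = 125. At w = 2: L = 27.
ΔL = 27 − 125 = -98.

ΔL = -98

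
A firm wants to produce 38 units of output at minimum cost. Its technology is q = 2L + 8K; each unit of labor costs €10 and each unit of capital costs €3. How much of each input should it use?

L* = 0, K* = 4.75

The inputs are perfect substitutes, so the firm uses whichever has the lower cost per unit of output.
Cost per unit of output via L is w/2 = 5; via K it is r/8 = 0.375. K is cheaper.
Producing q = 38 with K alone: L = 0, K = 4.75.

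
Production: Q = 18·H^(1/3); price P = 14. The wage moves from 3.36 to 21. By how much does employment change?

From P·MP_H = w with MP_H = 6·H^(-2/3), the labor demand is H(w) = (84/w)^(3/2).
At w = 3.36: H = 125. At w = 21: H = 8.
ΔH = 8 − 125 = -117.

ΔH = -117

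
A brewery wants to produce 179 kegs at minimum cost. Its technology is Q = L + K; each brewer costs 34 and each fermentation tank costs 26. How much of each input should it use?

L* = 0, K* = 179

The inputs are perfect substitutes, so the firm uses whichever has the lower cost per unit of output.
Cost per unit of output via L is 34; via K it is 26. K is cheaper.
Producing Q = 179 with K alone: L = 0, K = 179.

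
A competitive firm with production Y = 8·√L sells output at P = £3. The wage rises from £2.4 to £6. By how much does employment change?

ΔL = -21

From P·MP_L = w with MP_L = 4·L^(-1/2), the labor demand is L(w) = (12/w)^(2).
At w = 2.4: L = 25. At w = 6: L = 4.
ΔL = 4 − 25 = -21.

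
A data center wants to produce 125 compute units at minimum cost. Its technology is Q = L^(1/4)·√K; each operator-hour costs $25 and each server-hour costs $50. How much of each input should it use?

Cost minimization requires the marginal rate of technical substitution to equal the input-price ratio: MP_L/MP_K = w/r.
Here MP_L/MP_K = (1/4)·(K/L)/(1/2) = 0.5·(K/L). Setting this equal to 25/50 = 0.5 gives K = L.
Substituting into Q = 125: L^(1/4)·(L)^(1/2) = 125.
Solving, L = 625 and K = 625.

L* = 625, K* = 625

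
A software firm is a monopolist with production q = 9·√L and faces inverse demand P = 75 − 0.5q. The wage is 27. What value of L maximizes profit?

Marginal revenue from the inverse demand is MR = 75 − q.
The marginal product is MP_L = 4.5·L^(-1/2).
A monopolist hires until marginal revenue product equals the wage: MR·MP_L = w.
At L, q = 9·√L. Substituting and solving: (75 − 9·√L)·4.5·L^(-1/2) = 27 gives L = 25.

L* = 25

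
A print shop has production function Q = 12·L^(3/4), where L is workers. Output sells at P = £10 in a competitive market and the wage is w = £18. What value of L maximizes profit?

L* = 625

MP_L = (3/4)·12·L^(-1/4) = 9·L^(-1/4).
Profit maximization for a price taker requires P·MP_L = w: 10·9·L^(-1/4) = 18.
So L^(-1/4) = 0.2, which gives L = 625.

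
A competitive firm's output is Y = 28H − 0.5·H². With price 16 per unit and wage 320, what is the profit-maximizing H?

H* = 8

The marginal product of H is MP_H = 28 − H.
A price-taking firm hires until the value of the marginal product equals the wage: P·MP_H = w, so 16·(28 − H) = 320.
Then 28 − H = 20, giving H = 8.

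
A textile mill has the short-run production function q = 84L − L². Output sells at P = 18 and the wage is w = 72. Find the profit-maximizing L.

The marginal product of L is MP_L = 84 − 2L.
A price-taking firm hires until the value of the marginal product equals the wage: P·MP_L = w, so 18·(84 − 2L) = 72.
Then 84 − 2L = 4, giving L = 40.

L* = 40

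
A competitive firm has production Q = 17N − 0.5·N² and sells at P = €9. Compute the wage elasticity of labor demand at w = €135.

From P·MP_N = w with MP_N = 17 − N, labor demand is N(w) = 17 − w/9.
dN/dw = −1/(9) = -1/9.
At w = 135, N = 2, so ε = (dN/dw)·(w/N) = (-1/9)·(135/2) = -7.5.

ε = -7.5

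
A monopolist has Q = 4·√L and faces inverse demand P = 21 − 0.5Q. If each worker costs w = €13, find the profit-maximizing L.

Marginal revenue from the inverse demand is MR = 21 − Q.
The marginal product is MP_L = 2·L^(-1/2).
A monopolist hires until marginal revenue product equals the wage: MR·MP_L = w.
At L, Q = 4·√L. Substituting and solving: (21 − 4·√L)·2·L^(-1/2) = 13 gives L = 4.

L* = 4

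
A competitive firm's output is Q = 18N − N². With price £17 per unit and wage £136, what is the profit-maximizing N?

N* = 5

The marginal product of N is MP_N = 18 − 2N.
A price-taking firm hires until the value of the marginal product equals the wage: P·MP_N = w, so 17·(18 − 2N) = 136.
Then 18 − 2N = 8, giving N = 5.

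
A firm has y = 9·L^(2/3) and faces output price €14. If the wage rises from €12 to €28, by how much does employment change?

ΔL = -316

From P·MP_L = w with MP_L = 6·L^(-1/3), the labor demand is L(w) = (84/w)^(3).
At w = 12: L = 343. At w = 28: L = 27.
ΔL = 27 − 343 = -316.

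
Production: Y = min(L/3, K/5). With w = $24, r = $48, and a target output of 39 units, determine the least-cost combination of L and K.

With a fixed-proportions technology, the cost-minimizing bundle uses no slack in either input: L/3 = K/5 = Y.
So L = 3·39 = 117 and K = 5·39 = 195.

L* = 117, K* = 195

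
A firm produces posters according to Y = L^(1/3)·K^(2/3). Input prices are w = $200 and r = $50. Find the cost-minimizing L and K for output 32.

Cost minimization requires the marginal rate of technical substitution to equal the input-price ratio: MP_L/MP_K = w/r.
Here MP_L/MP_K = (1/3)·(K/L)/(2/3) = 0.5·(K/L). Setting this equal to 200/50 = 4 gives K = 8L.
Substituting into Y = 32: L^(1/3)·(8L)^(2/3) = 32.
Solving, L = 8 and K = 64.

L* = 8, K* = 64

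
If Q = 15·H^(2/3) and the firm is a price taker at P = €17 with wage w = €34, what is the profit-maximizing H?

MP_H = (2/3)·15·H^(-1/3) = 10·H^(-1/3).
Profit maximization for a price taker requires P·MP_H = w: 17·10·H^(-1/3) = 34.
So H^(-1/3) = 0.2, which gives H = 125.

H* = 125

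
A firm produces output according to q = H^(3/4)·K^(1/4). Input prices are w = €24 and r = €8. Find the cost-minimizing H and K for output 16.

H* = 16, K* = 16

Cost minimization requires the marginal rate of technical substitution to equal the input-price ratio: MP_H/MP_K = w/r.
Here MP_H/MP_K = (3/4)·(K/H)/(1/4) = 3·(K/H). Setting this equal to 24/8 = 3 gives K = H.
Substituting into q = 16: H^(3/4)·(H)^(1/4) = 16.
Solving, H = 16 and K = 16.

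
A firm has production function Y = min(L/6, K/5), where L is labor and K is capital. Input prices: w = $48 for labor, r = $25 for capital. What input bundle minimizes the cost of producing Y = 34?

L* = 204, K* = 170

With a fixed-proportions technology, the cost-minimizing bundle uses no slack in either input: L/6 = K/5 = Y.
So L = 6·34 = 204 and K = 5·34 = 170.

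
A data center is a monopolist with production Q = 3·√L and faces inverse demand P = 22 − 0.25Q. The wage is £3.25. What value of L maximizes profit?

L* = 36

Marginal revenue from the inverse demand is MR = 22 − 0.5Q.
The marginal product is MP_L = 1.5·L^(-1/2).
A monopolist hires until marginal revenue product equals the wage: MR·MP_L = w.
At L, Q = 3·√L. Substituting and solving: (22 − 1.5·√L)·1.5·L^(-1/2) = 3.25 gives L = 36.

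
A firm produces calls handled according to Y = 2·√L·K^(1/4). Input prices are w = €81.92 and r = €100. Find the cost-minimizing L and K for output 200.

Cost minimization requires the marginal rate of technical substitution to equal the input-price ratio: MP_L/MP_K = w/r.
Here MP_L/MP_K = (1/2)·(K/L)/(1/4) = 2·(K/L). Setting this equal to 81.92/100 = 0.8192 gives K = 0.4096L.
Substituting into Y = 200: 2·L^(1/2)·(0.4096L)^(1/4) = 200.
Solving, L = 625 and K = 256.

L* = 625, K* = 256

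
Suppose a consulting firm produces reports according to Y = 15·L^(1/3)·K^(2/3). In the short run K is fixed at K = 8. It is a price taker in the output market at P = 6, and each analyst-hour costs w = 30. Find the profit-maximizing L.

L* = 8

With K = 8, MP_L = (1/3)·15·L^(-2/3)·8^(2/3) = 20·L^(-2/3).
Profit maximization for a price taker requires P·MP_L = w: 6·20·L^(-2/3) = 30.
So L^(-2/3) = 0.25, which gives L = 8.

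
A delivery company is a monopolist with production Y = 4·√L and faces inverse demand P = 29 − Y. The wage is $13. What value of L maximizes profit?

L* = 4

Marginal revenue from the inverse demand is MR = 29 − 2Y.
The marginal product is MP_L = 2·L^(-1/2).
A monopolist hires until marginal revenue product equals the wage: MR·MP_L = w.
At L, Y = 4·√L. Substituting and solving: (29 − 8·√L)·2·L^(-1/2) = 13 gives L = 4.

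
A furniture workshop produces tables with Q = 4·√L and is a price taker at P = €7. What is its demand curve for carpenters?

MP_L = (1/2)·4·L^(-1/2) = 2·L^(-1/2).
Setting P·MP_L = w: 14·L^(-1/2) = w.
Solving for L: L^(-1/2) = w/14, so L = (14/w)^(2).

L(w) = 196/w²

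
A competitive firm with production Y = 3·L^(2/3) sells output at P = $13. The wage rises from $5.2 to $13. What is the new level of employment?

From P·MP_L = w with MP_L = 2·L^(-1/3), the labor demand is L(w) = (26/w)^(3).
At w = 5.2: L = 125. At w = 13: L = 8.

L* = 8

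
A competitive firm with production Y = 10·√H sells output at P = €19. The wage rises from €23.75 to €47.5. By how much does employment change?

ΔH = -12

From P·MP_H = w with MP_H = 5·H^(-1/2), the labor demand is H(w) = (95/w)^(2).
At w = 23.75: H = 16. At w = 47.5: H = 4.
ΔH = 4 − 16 = -12.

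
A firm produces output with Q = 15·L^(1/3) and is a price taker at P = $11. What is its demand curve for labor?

MP_L = (1/3)·15·L^(-2/3) = 5·L^(-2/3).
Setting P·MP_L = w: 55·L^(-2/3) = w.
Solving for L: L^(-2/3) = w/55, so L = (55/w)^(3/2).

L(w) = (55/w)^(3/2)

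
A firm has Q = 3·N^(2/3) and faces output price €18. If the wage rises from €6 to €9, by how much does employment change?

From P·MP_N = w with MP_N = 2·N^(-1/3), the labor demand is N(w) = (36/w)^(3).
At w = 6: N = 216. At w = 9: N = 64.
ΔN = 64 − 216 = -152.

ΔN = -152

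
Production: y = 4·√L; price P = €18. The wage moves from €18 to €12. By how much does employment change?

ΔL = 5

From P·MP_L = w with MP_L = 2·L^(-1/2), the labor demand is L(w) = (36/w)^(2).
At w = 18: L = 4. At w = 12: L = 9.
ΔL = 9 − 4 = 5.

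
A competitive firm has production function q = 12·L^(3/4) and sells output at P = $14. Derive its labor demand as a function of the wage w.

L(w) = (126/w)^(4)

MP_L = (3/4)·12·L^(-1/4) = 9·L^(-1/4).
Setting P·MP_L = w: 126·L^(-1/4) = w.
Solving for L: L^(-1/4) = w/126, so L = (126/w)^(4).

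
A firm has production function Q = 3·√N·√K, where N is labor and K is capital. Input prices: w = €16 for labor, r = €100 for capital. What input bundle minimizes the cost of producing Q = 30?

N* = 25, K* = 4

Cost minimization requires the marginal rate of technical substitution to equal the input-price ratio: MP_N/MP_K = w/r.
Here MP_N/MP_K = (1/2)·(K/N)/(1/2) = (K/N). Setting this equal to 16/100 = 0.16 gives K = 0.16N.
Substituting into Q = 30: 3·N^(1/2)·(0.16N)^(1/2) = 30.
Solving, N = 25 and K = 4.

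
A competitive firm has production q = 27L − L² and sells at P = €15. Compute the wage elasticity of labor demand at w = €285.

ε = -2.375

From P·MP_L = w with MP_L = 27 − 2L, labor demand is L(w) = (27 − w/15)/2.
dL/dw = −1/(30) = -1/30.
At w = 285, L = 4, so ε = (dL/dw)·(w/L) = (-1/30)·(285/4) = -2.375.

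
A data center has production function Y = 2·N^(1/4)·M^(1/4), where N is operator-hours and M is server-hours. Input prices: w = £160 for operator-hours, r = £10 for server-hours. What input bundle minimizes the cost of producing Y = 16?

N* = 16, M* = 256

Cost minimization requires the marginal rate of technical substitution to equal the input-price ratio: MP_N/MP_M = w/r.
Here MP_N/MP_M = (1/4)·(M/N)/(1/4) = (M/N). Setting this equal to 160/10 = 16 gives M = 16N.
Substituting into Y = 16: 2·N^(1/4)·(16N)^(1/4) = 16.
Solving, N = 16 and M = 256.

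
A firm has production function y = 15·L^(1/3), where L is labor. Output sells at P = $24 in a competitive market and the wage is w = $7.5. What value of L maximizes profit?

MP_L = (1/3)·15·L^(-2/3) = 5·L^(-2/3).
Profit maximization for a price taker requires P·MP_L = w: 24·5·L^(-2/3) = 7.5.
So L^(-2/3) = 0.0625, which gives L = 64.

L* = 64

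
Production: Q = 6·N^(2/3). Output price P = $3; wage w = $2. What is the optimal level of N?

N* = 216

MP_N = (2/3)·6·N^(-1/3) = 4·N^(-1/3).
Profit maximization for a price taker requires P·MP_N = w: 3·4·N^(-1/3) = 2.
So N^(-1/3) = 1/6, which gives N = 216.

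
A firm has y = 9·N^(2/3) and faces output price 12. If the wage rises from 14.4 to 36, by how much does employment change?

ΔN = -117

From P·MP_N = w with MP_N = 6·N^(-1/3), the labor demand is N(w) = (72/w)^(3).
At w = 14.4: N = 125. At w = 36: N = 8.
ΔN = 8 − 125 = -117.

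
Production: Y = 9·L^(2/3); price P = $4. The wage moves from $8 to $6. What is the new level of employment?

L* = 64

From P·MP_L = w with MP_L = 6·L^(-1/3), the labor demand is L(w) = (24/w)^(3).
At w = 8: L = 27. At w = 6: L = 64.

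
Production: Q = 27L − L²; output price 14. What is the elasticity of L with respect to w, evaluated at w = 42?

ε = -0.125

From P·MP_L = w with MP_L = 27 − 2L, labor demand is L(w) = (27 − w/14)/2.
dL/dw = −1/(28) = -1/28.
At w = 42, L = 12, so ε = (dL/dw)·(w/L) = (-1/28)·(42/12) = -0.125.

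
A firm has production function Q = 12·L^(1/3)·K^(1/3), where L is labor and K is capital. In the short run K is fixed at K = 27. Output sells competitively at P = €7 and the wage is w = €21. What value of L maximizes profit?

L* = 8

With K = 27, MP_L = (1/3)·12·L^(-2/3)·27^(1/3) = 12·L^(-2/3).
Profit maximization for a price taker requires P·MP_L = w: 7·12·L^(-2/3) = 21.
So L^(-2/3) = 0.25, which gives L = 8.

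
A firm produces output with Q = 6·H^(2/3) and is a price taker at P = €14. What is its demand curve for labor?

MP_H = (2/3)·6·H^(-1/3) = 4·H^(-1/3).
Setting P·MP_H = w: 56·H^(-1/3) = w.
Solving for H: H^(-1/3) = w/56, so H = (56/w)^(3).

H(w) = 175616/w³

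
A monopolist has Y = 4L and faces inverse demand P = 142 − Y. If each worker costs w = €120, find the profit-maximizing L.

L* = 14

Marginal revenue from the inverse demand is MR = 142 − 2Y.
The marginal product is MP_L = 4.
A monopolist hires until marginal revenue product equals the wage: MR·MP_L = w.
(142 − 8L)·4 = 120, so L = 14.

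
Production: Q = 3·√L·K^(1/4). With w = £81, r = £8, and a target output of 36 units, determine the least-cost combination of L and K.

L* = 16, K* = 81

Cost minimization requires the marginal rate of technical substitution to equal the input-price ratio: MP_L/MP_K = w/r.
Here MP_L/MP_K = (1/2)·(K/L)/(1/4) = 2·(K/L). Setting this equal to 81/8 = 10.125 gives K = 5.0625L.
Substituting into Q = 36: 3·L^(1/2)·(5.0625L)^(1/4) = 36.
Solving, L = 16 and K = 81.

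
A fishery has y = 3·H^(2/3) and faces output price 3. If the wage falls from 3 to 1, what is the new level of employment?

From P·MP_H = w with MP_H = 2·H^(-1/3), the labor demand is H(w) = (6/w)^(3).
At w = 3: H = 8. At w = 1: H = 216.

H* = 216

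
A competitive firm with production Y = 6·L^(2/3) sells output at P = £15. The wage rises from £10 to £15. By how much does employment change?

ΔL = -152

From P·MP_L = w with MP_L = 4·L^(-1/3), the labor demand is L(w) = (60/w)^(3).
At w = 10: L = 216. At w = 15: L = 64.
ΔL = 64 − 216 = -152.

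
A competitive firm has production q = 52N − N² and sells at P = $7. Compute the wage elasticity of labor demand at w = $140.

From P·MP_N = w with MP_N = 52 − 2N, labor demand is N(w) = (52 − w/7)/2.
dN/dw = −1/(14) = -1/14.
At w = 140, N = 16, so ε = (dN/dw)·(w/N) = (-1/14)·(140/16) = -0.625.

ε = -0.625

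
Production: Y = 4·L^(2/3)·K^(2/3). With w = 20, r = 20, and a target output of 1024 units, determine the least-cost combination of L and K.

Cost minimization requires the marginal rate of technical substitution to equal the input-price ratio: MP_L/MP_K = w/r.
Here MP_L/MP_K = (2/3)·(K/L)/(2/3) = (K/L). Setting this equal to 20/20 = 1 gives K = L.
Substituting into Y = 1024: 4·L^(2/3)·(L)^(2/3) = 1024.
Solving, L = 64 and K = 64.

L* = 64, K* = 64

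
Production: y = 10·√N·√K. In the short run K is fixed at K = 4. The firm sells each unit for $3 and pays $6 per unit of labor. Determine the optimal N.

With K = 4, MP_N = (1/2)·10·N^(-1/2)·4^(1/2) = 10·N^(-1/2).
Profit maximization for a price taker requires P·MP_N = w: 3·10·N^(-1/2) = 6.
So N^(-1/2) = 0.2, which gives N = 25.

N* = 25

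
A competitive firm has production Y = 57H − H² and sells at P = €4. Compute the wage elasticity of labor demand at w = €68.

From P·MP_H = w with MP_H = 57 − 2H, labor demand is H(w) = (57 − w/4)/2.
dH/dw = −1/(8) = -0.125.
At w = 68, H = 20, so ε = (dH/dw)·(w/H) = (-0.125)·(68/20) = -0.425.

ε = -0.425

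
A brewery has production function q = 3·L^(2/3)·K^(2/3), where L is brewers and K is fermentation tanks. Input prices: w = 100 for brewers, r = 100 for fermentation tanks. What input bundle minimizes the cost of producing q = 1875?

L* = 125, K* = 125

Cost minimization requires the marginal rate of technical substitution to equal the input-price ratio: MP_L/MP_K = w/r.
Here MP_L/MP_K = (2/3)·(K/L)/(2/3) = (K/L). Setting this equal to 100/100 = 1 gives K = L.
Substituting into q = 1875: 3·L^(2/3)·(L)^(2/3) = 1875.
Solving, L = 125 and K = 125.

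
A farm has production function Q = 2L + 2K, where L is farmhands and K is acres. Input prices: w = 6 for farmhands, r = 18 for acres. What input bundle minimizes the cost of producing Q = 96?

L* = 48, K* = 0

The inputs are perfect substitutes, so the firm uses whichever has the lower cost per unit of output.
Cost per unit of output via L is w/2 = 3; via K it is r/2 = 9. L is cheaper.
Producing Q = 96 with L alone: L = 48, K = 0.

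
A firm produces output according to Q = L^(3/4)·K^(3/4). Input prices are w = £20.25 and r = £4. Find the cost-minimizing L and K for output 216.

Cost minimization requires the marginal rate of technical substitution to equal the input-price ratio: MP_L/MP_K = w/r.
Here MP_L/MP_K = (3/4)·(K/L)/(3/4) = (K/L). Setting this equal to 20.25/4 = 5.0625 gives K = 5.0625L.
Substituting into Q = 216: L^(3/4)·(5.0625L)^(3/4) = 216.
Solving, L = 16 and K = 81.

L* = 16, K* = 81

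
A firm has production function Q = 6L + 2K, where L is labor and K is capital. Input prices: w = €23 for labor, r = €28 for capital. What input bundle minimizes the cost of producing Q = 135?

The inputs are perfect substitutes, so the firm uses whichever has the lower cost per unit of output.
Cost per unit of output via L is w/6 = 23/6; via K it is r/2 = 14. L is cheaper.
Producing Q = 135 with L alone: L = 22.5, K = 0.

L* = 22.5, K* = 0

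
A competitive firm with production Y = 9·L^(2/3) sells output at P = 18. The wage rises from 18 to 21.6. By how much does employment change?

From P·MP_L = w with MP_L = 6·L^(-1/3), the labor demand is L(w) = (108/w)^(3).
At w = 18: L = 216. At w = 21.6: L = 125.
ΔL = 125 − 216 = -91.

ΔL = -91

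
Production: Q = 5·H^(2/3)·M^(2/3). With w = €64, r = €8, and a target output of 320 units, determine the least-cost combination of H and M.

H* = 8, M* = 64

Cost minimization requires the marginal rate of technical substitution to equal the input-price ratio: MP_H/MP_M = w/r.
Here MP_H/MP_M = (2/3)·(M/H)/(2/3) = (M/H). Setting this equal to 64/8 = 8 gives M = 8H.
Substituting into Q = 320: 5·H^(2/3)·(8H)^(2/3) = 320.
Solving, H = 8 and M = 64.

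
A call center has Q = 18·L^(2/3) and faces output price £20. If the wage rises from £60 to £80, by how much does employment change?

ΔL = -37

From P·MP_L = w with MP_L = 12·L^(-1/3), the labor demand is L(w) = (240/w)^(3).
At w = 60: L = 64. At w = 80: L = 27.
ΔL = 27 − 64 = -37.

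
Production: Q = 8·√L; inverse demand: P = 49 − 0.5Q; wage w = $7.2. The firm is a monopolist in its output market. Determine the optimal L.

Marginal revenue from the inverse demand is MR = 49 − Q.
The marginal product is MP_L = 4·L^(-1/2).
A monopolist hires until marginal revenue product equals the wage: MR·MP_L = w.
At L, Q = 8·√L. Substituting and solving: (49 − 8·√L)·4·L^(-1/2) = 7.2 gives L = 25.

L* = 25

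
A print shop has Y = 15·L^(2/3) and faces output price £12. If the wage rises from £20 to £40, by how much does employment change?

ΔL = -189

From P·MP_L = w with MP_L = 10·L^(-1/3), the labor demand is L(w) = (120/w)^(3).
At w = 20: L = 216. At w = 40: L = 27.
ΔL = 27 − 216 = -189.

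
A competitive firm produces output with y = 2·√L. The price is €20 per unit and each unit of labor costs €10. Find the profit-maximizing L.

MP_L = (1/2)·2·L^(-1/2) = L^(-1/2).
Profit maximization for a price taker requires P·MP_L = w: 20·L^(-1/2) = 10.
So L^(-1/2) = 0.5, which gives L = 4.

L* = 4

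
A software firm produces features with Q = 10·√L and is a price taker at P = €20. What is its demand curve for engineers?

MP_L = (1/2)·10·L^(-1/2) = 5·L^(-1/2).
Setting P·MP_L = w: 100·L^(-1/2) = w.
Solving for L: L^(-1/2) = w/100, so L = (100/w)^(2).

L(w) = 10000/w²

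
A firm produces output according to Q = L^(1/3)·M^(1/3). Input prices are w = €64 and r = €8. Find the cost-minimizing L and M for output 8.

L* = 8, M* = 64

Cost minimization requires the marginal rate of technical substitution to equal the input-price ratio: MP_L/MP_M = w/r.
Here MP_L/MP_M = (1/3)·(M/L)/(1/3) = (M/L). Setting this equal to 64/8 = 8 gives M = 8L.
Substituting into Q = 8: L^(1/3)·(8L)^(1/3) = 8.
Solving, L = 8 and M = 64.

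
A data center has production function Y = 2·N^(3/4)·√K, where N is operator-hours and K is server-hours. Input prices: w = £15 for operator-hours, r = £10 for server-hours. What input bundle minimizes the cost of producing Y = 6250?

Cost minimization requires the marginal rate of technical substitution to equal the input-price ratio: MP_N/MP_K = w/r.
Here MP_N/MP_K = (3/4)·(K/N)/(1/2) = 1.5·(K/N). Setting this equal to 15/10 = 1.5 gives K = N.
Substituting into Y = 6250: 2·N^(3/4)·(N)^(1/2) = 6250.
Solving, N = 625 and K = 625.

N* = 625, K* = 625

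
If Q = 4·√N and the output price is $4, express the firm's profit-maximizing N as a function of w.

MP_N = (1/2)·4·N^(-1/2) = 2·N^(-1/2).
Setting P·MP_N = w: 8·N^(-1/2) = w.
Solving for N: N^(-1/2) = w/8, so N = (8/w)^(2).

N(w) = 64/w²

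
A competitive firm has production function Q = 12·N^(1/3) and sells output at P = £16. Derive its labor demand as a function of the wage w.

N(w) = (64/w)^(3/2)

MP_N = (1/3)·12·N^(-2/3) = 4·N^(-2/3).
Setting P·MP_N = w: 64·N^(-2/3) = w.
Solving for N: N^(-2/3) = w/64, so N = (64/w)^(3/2).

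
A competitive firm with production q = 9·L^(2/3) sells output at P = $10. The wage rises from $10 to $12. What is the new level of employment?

L* = 125

From P·MP_L = w with MP_L = 6·L^(-1/3), the labor demand is L(w) = (60/w)^(3).
At w = 10: L = 216. At w = 12: L = 125.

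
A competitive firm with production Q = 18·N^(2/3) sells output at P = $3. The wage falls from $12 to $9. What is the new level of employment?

From P·MP_N = w with MP_N = 12·N^(-1/3), the labor demand is N(w) = (36/w)^(3).
At w = 12: N = 27. At w = 9: N = 64.

N* = 64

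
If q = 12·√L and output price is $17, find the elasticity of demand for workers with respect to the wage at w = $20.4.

MP_L = (1/2)·12·L^(-1/2), so P·MP_L = w gives 102·L^(-1/2) = w.
Solving, L(w) = (102/w)^(2). This is a constant-elasticity form: L ∝ w^(−2), so ε = −2.

ε = -2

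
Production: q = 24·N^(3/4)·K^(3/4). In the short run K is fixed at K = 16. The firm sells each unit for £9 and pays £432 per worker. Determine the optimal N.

With K = 16, MP_N = (3/4)·24·N^(-1/4)·16^(3/4) = 144·N^(-1/4).
Profit maximization for a price taker requires P·MP_N = w: 9·144·N^(-1/4) = 432.
So N^(-1/4) = 1/3, which gives N = 81.

N* = 81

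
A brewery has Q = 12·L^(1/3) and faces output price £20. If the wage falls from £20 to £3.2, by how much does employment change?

ΔL = 117

From P·MP_L = w with MP_L = 4·L^(-2/3), the labor demand is L(w) = (80/w)^(3/2).
At w = 20: L = 8. At w = 3.2: L = 125.
ΔL = 125 − 8 = 117.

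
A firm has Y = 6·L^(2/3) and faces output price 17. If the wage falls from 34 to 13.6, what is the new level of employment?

L* = 125

From P·MP_L = w with MP_L = 4·L^(-1/3), the labor demand is L(w) = (68/w)^(3).
At w = 34: L = 8. At w = 13.6: L = 125.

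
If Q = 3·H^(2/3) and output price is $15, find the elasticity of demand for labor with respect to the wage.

ε = -3

MP_H = (2/3)·3·H^(-1/3), so P·MP_H = w gives 30·H^(-1/3) = w.
Solving, H(w) = (30/w)^(3). This is a constant-elasticity form: H ∝ w^(−3), so ε = −3.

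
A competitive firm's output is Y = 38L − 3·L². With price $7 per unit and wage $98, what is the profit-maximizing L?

The marginal product of L is MP_L = 38 − 6L.
A price-taking firm hires until the value of the marginal product equals the wage: P·MP_L = w, so 7·(38 − 6L) = 98.
Then 38 − 6L = 14, giving L = 4.

L* = 4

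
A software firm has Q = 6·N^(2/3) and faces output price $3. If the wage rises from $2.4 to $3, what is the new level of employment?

N* = 64

From P·MP_N = w with MP_N = 4·N^(-1/3), the labor demand is N(w) = (12/w)^(3).
At w = 2.4: N = 125. At w = 3: N = 64.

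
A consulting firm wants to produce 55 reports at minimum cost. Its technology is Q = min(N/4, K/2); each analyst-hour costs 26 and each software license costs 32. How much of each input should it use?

With a fixed-proportions technology, the cost-minimizing bundle uses no slack in either input: N/4 = K/2 = Q.
So N = 4·55 = 220 and K = 2·55 = 110.

N* = 220, K* = 110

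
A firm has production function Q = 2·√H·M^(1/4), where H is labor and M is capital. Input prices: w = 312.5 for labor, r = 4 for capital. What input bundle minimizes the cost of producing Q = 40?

Cost minimization requires the marginal rate of technical substitution to equal the input-price ratio: MP_H/MP_M = w/r.
Here MP_H/MP_M = (1/2)·(M/H)/(1/4) = 2·(M/H). Setting this equal to 312.5/4 = 78.125 gives M = 39.0625H.
Substituting into Q = 40: 2·H^(1/2)·(39.0625H)^(1/4) = 40.
Solving, H = 16 and M = 625.

H* = 16, M* = 625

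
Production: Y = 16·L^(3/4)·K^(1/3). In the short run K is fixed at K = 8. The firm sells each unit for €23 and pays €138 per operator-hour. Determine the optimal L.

With K = 8, MP_L = (3/4)·16·L^(-1/4)·8^(1/3) = 24·L^(-1/4).
Profit maximization for a price taker requires P·MP_L = w: 23·24·L^(-1/4) = 138.
So L^(-1/4) = 0.25, which gives L = 256.

L* = 256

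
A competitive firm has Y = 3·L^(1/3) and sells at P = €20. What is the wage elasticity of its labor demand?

MP_L = (1/3)·3·L^(-2/3), so P·MP_L = w gives 20·L^(-2/3) = w.
Solving, L(w) = (20/w)^(3/2). This is a constant-elasticity form: L ∝ w^(−3/2), so ε = −3/2.

ε = -1.5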